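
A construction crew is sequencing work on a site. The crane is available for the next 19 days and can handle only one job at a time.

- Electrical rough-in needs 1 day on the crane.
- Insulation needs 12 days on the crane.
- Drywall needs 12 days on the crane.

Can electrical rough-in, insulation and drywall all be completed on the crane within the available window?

No

Running back to back, the jobs need 1 + 12 + 12 = 25 days on the crane.
Since 25 > 19, they cannot all fit.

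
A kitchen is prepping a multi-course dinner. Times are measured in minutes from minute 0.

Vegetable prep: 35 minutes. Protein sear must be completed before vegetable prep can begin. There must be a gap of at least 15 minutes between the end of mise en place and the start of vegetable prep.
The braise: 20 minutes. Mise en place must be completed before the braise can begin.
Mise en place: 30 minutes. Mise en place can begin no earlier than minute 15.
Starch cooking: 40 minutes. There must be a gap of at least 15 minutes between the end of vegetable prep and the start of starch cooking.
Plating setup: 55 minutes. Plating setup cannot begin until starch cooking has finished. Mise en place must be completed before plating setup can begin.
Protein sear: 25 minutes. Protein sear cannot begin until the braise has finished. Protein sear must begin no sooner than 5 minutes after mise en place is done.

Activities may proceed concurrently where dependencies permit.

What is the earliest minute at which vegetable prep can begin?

Mise en place cannot begin until its own release at minute 15. It runs from minute 15 to 15 + 30 = minute 45.
The braise waits on mise en place (finishes minute 45), so it starts at minute 45 and finishes at 45 + 20 = minute 65.
Protein sear has to wait for the braise (finishes minute 65); mise en place (finishes minute 45, plus 5-minute gap → minute 50). The latest of these is minute 65, so protein sear runs minute 65 to 65 + 25 = minute 90.
Vegetable prep waits on protein sear (finishes minute 90); mise en place (finishes minute 45, plus 15-minute gap → minute 60). The latest of these is minute 90, which is the earliest vegetable prep can start.

90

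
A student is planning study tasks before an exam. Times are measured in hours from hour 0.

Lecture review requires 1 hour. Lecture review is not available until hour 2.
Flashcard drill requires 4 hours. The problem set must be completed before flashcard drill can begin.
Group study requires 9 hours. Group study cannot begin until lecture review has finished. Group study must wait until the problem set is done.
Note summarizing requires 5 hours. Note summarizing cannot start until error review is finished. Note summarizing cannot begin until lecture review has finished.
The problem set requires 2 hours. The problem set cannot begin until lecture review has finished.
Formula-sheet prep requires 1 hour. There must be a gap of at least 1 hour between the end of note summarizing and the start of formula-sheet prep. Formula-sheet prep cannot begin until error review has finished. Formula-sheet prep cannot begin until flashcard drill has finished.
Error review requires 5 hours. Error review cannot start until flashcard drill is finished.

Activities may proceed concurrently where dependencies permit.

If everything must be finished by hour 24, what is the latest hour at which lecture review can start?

Formula-sheet prep has no dependents, so it just needs to finish by hour 24. Starting by 24 − 1 = hour 23 achieves that.
Note summarizing has to be done before formula-sheet prep (must start by hour 23, minus 1-hour gap → hour 22). That means finishing by hour 22, i.e. starting by 22 − 5 = hour 17.
Error review must finish in time for note summarizing (must start by hour 17); formula-sheet prep (must start by hour 23). The tightest is hour 17, so error review must start by 17 − 5 = hour 12.
Flashcard drill must finish in time for error review (must start by hour 12); formula-sheet prep (must start by hour 23). The tightest is hour 12, so flashcard drill must start by 12 − 4 = hour 8.
Group study must finish by hour 24; it takes 9 hours, so it must start by 24 − 9 = hour 15.
For the problem set: flashcard drill (must start by hour 8); group study (must start by hour 15). The most restrictive is hour 8; with a 2-hour duration, the problem set must start by hour 6.
Lecture review must finish in time for the problem set (must start by hour 6); group study (must start by hour 15); note summarizing (must start by hour 17). The tightest is hour 6, so lecture review must start by 6 − 1 = hour 5.

5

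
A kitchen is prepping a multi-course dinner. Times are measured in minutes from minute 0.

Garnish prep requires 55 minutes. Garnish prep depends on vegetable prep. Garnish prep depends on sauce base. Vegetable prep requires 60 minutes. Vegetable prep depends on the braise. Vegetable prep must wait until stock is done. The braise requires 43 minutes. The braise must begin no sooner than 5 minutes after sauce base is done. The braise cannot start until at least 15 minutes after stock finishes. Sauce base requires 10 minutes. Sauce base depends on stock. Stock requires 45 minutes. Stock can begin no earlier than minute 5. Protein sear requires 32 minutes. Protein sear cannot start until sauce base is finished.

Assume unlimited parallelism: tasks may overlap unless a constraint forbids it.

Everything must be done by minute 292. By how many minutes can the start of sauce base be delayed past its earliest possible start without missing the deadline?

Stock waits on its own release at minute 5, so it starts at minute 5 and finishes at 5 + 45 = minute 50.
Sauce base waits on stock (finishes minute 50), so it starts at minute 50 and finishes at 50 + 10 = minute 60.

Working backward from the deadline:
Garnish prep has no dependents, so it just needs to finish by minute 292. Starting by 292 − 55 = minute 237 achieves that.
Vegetable prep has to be done before garnish prep (must start by minute 237). That means finishing by minute 237, i.e. starting by 237 − 60 = minute 177.
The braise has to be done before vegetable prep (must start by minute 177). That means finishing by minute 177, i.e. starting by 177 − 43 = minute 134.
Nothing follows protein sear; the deadline of minute 292 is its only limit. It must start by 292 − 32 = minute 260.
Sauce base has several dependents: the braise (must start by minute 134, minus 5-minute gap → minute 129); protein sear (must start by minute 260); garnish prep (must start by minute 237). The earliest of those limits is minute 129, so sauce base must start by 129 − 10 = minute 119.
So sauce base can start as early as minute 50 and as late as minute 119, giving 119 − 50 = 69 minutes of slack.

69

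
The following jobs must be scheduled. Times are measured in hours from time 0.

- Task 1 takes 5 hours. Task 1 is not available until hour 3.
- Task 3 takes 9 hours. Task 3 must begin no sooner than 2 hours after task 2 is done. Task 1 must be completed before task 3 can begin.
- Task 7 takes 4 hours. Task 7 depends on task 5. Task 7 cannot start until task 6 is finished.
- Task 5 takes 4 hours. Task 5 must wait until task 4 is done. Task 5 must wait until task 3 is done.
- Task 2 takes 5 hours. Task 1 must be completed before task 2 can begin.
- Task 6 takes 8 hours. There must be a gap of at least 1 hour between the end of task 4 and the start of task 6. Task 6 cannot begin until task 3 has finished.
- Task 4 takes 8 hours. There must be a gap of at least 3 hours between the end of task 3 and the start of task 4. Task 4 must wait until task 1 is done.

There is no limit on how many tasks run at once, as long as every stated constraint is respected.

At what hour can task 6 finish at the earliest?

Task 1 waits on its own release at hour 3, so it starts at hour 3 and finishes at 3 + 5 = hour 8.
Task 2 cannot begin until task 1 (finishes hour 8). It runs from hour 8 to 8 + 5 = hour 13.
Task 3 has to wait for task 2 (finishes hour 13, plus 2-hour gap → hour 15); task 1 (finishes hour 8). The latest of these is hour 15, so task 3 runs hour 15 to 15 + 9 = hour 24.
For task 4: task 3 (finishes hour 24, plus 3-hour gap → hour 27); task 1 (finishes hour 8). Taking the maximum gives a start of hour 27, and it finishes at 27 + 8 = hour 35.
Task 6 needs all of task 4 (finishes hour 35, plus 1-hour gap → hour 36); task 3 (finishes hour 24). That puts its earliest start at hour 36; it finishes at 36 + 8 = hour 44.

44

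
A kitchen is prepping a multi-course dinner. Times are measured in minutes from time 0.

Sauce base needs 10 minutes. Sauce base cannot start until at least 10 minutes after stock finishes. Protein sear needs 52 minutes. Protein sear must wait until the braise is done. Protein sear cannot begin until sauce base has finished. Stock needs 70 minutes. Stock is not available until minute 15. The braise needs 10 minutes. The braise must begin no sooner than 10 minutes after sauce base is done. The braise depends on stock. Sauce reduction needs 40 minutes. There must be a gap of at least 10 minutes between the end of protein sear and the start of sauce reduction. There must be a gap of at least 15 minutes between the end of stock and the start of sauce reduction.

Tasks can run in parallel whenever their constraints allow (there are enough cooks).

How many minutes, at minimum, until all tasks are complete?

227

Stock cannot begin until its own release at minute 15. It runs from minute 15 to 15 + 70 = minute 85.
Sauce base cannot begin until stock (finishes minute 85, plus 10-minute gap → minute 95). It runs from minute 95 to 95 + 10 = minute 105.
The braise needs all of sauce base (finishes minute 105, plus 10-minute gap → minute 115); stock (finishes minute 85). That puts its earliest start at minute 115; it finishes at 115 + 10 = minute 125.
Protein sear cannot start until the braise (finishes minute 125); sauce base (finishes minute 105). The controlling bound is minute 125, so protein sear finishes at 125 + 52 = minute 177.
Sauce reduction needs all of protein sear (finishes minute 177, plus 10-minute gap → minute 187); stock (finishes minute 85, plus 15-minute gap → minute 100). That puts its earliest start at minute 187; it finishes at 187 + 40 = minute 227.
All tasks are finished once the last one completes. Finish times: Stock at 85, Sauce base at 105, The braise at 125, Protein sear at 177, Sauce reduction at 227. The latest is minute 227.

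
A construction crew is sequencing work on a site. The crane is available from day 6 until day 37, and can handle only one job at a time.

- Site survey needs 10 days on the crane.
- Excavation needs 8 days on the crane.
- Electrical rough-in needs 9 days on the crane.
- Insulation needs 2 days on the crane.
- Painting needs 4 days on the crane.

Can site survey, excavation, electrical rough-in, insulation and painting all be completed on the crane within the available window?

No

The crane window is 37 − 6 = 31 days.
Running back to back, the jobs need 10 + 8 + 9 + 2 + 4 = 33 days on the crane.
Since 33 > 31, they cannot all fit.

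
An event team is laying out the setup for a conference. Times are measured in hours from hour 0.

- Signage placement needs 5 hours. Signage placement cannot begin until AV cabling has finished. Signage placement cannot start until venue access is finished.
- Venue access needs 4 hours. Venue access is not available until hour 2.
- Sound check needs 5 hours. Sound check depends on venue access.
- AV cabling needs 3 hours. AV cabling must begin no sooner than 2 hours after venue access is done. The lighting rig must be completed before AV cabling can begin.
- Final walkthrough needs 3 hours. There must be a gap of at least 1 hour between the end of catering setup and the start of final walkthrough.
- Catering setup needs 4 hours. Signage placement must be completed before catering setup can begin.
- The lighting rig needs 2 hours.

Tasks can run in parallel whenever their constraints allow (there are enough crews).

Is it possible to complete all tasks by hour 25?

Yes

Nothing blocks the lighting rig, so it runs from hour 0 to hour 2.
Venue access waits on its own release at hour 2, so it starts at hour 2 and finishes at 2 + 4 = hour 6.
After venue access (finishes hour 6), sound check can start at hour 6 and finishes at hour 11.
AV cabling cannot start until venue access (finishes hour 6, plus 2-hour gap → hour 8); the lighting rig (finishes hour 2). The controlling bound is hour 8, so AV cabling finishes at 8 + 3 = hour 11.
For signage placement: AV cabling (finishes hour 11); venue access (finishes hour 6). Taking the maximum gives a start of hour 11, and it finishes at 11 + 5 = hour 16.
Catering setup cannot begin until signage placement (finishes hour 16). It runs from hour 16 to 16 + 4 = hour 20.
Final walkthrough cannot begin until catering setup (finishes hour 20, plus 1-hour gap → hour 21). It runs from hour 21 to 21 + 3 = hour 24.
Every task is finished by hour 24, which is no later than the deadline of 25, so the schedule is feasible.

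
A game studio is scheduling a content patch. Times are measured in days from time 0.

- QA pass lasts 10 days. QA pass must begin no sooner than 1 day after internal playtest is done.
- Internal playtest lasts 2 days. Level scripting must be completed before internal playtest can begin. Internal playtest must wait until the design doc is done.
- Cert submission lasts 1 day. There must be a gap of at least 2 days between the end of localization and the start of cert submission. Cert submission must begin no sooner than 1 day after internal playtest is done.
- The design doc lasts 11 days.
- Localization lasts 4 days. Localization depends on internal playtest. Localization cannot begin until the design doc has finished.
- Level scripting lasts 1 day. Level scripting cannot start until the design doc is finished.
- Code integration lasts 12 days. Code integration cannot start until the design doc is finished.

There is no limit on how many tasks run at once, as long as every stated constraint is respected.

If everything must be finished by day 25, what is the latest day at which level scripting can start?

11

Cert submission must finish by day 25; it takes 1 day, so it must start by 25 − 1 = day 24.
Localization feeds into cert submission (must start by day 24, minus 2-day gap → day 22); so localization must finish by day 22 and therefore start by day 18.
Nothing follows QA pass; the deadline of day 25 is its only limit. It must start by 25 − 10 = day 15.
For internal playtest: localization (must start by day 18); QA pass (must start by day 15, minus 1-day gap → day 14); cert submission (must start by day 24, minus 1-day gap → day 23). The most restrictive is day 14; with a 2-day duration, internal playtest must start by day 12.
Level scripting feeds into internal playtest (must start by day 12); so level scripting must finish by day 12 and therefore start by day 11.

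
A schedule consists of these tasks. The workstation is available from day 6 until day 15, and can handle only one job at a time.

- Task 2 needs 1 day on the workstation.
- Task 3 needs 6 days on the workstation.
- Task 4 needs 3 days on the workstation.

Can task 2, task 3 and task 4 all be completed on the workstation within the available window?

No

The workstation window is 15 − 6 = 9 days.
Running back to back, the jobs need 1 + 6 + 3 = 10 days on the workstation.
Since 10 > 9, they cannot all fit.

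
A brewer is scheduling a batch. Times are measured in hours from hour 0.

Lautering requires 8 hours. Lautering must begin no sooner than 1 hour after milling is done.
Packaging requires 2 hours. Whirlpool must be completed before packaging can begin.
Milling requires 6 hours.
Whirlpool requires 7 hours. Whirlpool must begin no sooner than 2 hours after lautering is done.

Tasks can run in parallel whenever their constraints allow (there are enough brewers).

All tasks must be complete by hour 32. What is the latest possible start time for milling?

Packaging must finish by hour 32; it takes 2 hours, so it must start by 32 − 2 = hour 30.
Since packaging (must start by hour 30) depends on it, whirlpool must finish by hour 30. Backing off its 7-hour duration gives a latest start of hour 23.
Lautering feeds into whirlpool (must start by hour 23, minus 2-hour gap → hour 21); so lautering must finish by hour 21 and therefore start by hour 13.
Milling feeds into lautering (must start by hour 13, minus 1-hour gap → hour 12); so milling must finish by hour 12 and therefore start by hour 6.

6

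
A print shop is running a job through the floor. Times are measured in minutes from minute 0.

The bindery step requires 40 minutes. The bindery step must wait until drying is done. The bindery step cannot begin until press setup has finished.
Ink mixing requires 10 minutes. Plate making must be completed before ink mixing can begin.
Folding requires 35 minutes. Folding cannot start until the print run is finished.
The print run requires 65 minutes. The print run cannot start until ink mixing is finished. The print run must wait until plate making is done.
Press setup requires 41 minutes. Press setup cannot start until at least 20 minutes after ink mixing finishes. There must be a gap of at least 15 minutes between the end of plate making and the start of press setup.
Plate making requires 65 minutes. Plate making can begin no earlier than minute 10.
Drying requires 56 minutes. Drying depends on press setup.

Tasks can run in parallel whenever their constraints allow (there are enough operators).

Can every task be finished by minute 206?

After its own release at minute 10, plate making can start at minute 10 and finishes at minute 75.
After plate making (finishes minute 75), ink mixing can start at minute 75 and finishes at minute 85.
The print run has to wait for ink mixing (finishes minute 85); plate making (finishes minute 75). The latest of these is minute 85, so the print run runs minute 85 to 85 + 65 = minute 150.
Folding cannot begin until the print run (finishes minute 150). It runs from minute 150 to 150 + 35 = minute 185.
Press setup cannot start until ink mixing (finishes minute 85, plus 20-minute gap → minute 105); plate making (finishes minute 75, plus 15-minute gap → minute 90). The controlling bound is minute 105, so press setup finishes at 105 + 41 = minute 146.
Drying waits on press setup (finishes minute 146), so it starts at minute 146 and finishes at 146 + 56 = minute 202.
The bindery step cannot start until drying (finishes minute 202); press setup (finishes minute 146). The controlling bound is minute 202, so the bindery step finishes at 202 + 40 = minute 242.
The earliest everything can be done is minute 242, which is after the deadline of 206, so it is not possible.

No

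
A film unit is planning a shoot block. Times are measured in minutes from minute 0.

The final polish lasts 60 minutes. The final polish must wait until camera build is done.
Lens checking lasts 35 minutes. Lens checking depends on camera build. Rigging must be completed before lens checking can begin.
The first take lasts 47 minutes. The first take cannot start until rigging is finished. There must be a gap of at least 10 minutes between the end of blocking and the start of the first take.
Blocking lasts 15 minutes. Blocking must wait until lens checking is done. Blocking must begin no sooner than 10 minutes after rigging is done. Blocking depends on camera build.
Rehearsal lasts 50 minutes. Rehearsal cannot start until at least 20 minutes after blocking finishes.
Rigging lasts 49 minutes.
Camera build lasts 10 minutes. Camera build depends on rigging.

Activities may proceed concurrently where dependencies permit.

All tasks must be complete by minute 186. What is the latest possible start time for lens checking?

Rehearsal has no dependents, so it just needs to finish by minute 186. Starting by 186 − 50 = minute 136 achieves that.
Nothing follows the first take; the deadline of minute 186 is its only limit. It must start by 186 − 47 = minute 139.
Blocking must finish in time for rehearsal (must start by minute 136, minus 20-minute gap → minute 116); the first take (must start by minute 139, minus 10-minute gap → minute 129). The tightest is minute 116, so blocking must start by 116 − 15 = minute 101.
Since blocking (must start by minute 101) depends on it, lens checking must finish by minute 101. Backing off its 35-minute duration gives a latest start of minute 66.

66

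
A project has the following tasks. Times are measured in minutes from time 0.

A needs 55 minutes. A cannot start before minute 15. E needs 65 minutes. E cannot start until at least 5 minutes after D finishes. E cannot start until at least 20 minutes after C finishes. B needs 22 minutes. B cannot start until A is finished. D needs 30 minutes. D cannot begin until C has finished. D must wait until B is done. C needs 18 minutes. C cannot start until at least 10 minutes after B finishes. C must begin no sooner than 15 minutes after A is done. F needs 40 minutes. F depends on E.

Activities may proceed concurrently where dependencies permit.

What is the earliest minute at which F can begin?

After its own release at minute 15, A can start at minute 15 and finishes at minute 70.
After A (finishes minute 70), B can start at minute 70 and finishes at minute 92.
For C: B (finishes minute 92, plus 10-minute gap → minute 102); A (finishes minute 70, plus 15-minute gap → minute 85). Taking the maximum gives a start of minute 102, and it finishes at 102 + 18 = minute 120.
D needs all of C (finishes minute 120); B (finishes minute 92). That puts its earliest start at minute 120; it finishes at 120 + 30 = minute 150.
E has to wait for D (finishes minute 150, plus 5-minute gap → minute 155); C (finishes minute 120, plus 20-minute gap → minute 140). The latest of these is minute 155, so E runs minute 155 to 155 + 65 = minute 220.
F waits on E (finishes minute 220), so the earliest it can start is minute 220.

220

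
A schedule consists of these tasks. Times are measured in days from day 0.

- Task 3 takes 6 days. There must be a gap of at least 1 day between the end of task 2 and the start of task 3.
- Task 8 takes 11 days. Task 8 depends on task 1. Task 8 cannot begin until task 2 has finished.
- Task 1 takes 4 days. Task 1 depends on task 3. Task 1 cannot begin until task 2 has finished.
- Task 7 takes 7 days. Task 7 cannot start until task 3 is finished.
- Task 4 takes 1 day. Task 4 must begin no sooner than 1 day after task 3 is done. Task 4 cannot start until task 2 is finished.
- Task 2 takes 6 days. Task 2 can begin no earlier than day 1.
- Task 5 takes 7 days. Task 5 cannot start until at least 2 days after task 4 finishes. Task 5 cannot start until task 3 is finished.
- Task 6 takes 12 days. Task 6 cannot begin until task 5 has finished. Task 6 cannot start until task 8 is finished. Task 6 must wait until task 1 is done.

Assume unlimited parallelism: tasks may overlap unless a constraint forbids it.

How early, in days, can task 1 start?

Task 2 cannot begin until its own release at day 1. It runs from day 1 to 1 + 6 = day 7.
Task 3 waits on task 2 (finishes day 7, plus 1-day gap → day 8), so it starts at day 8 and finishes at 8 + 6 = day 14.
Task 1 waits on task 3 (finishes day 14); task 2 (finishes day 7). The latest of these is day 14, which is the earliest task 1 can start.

14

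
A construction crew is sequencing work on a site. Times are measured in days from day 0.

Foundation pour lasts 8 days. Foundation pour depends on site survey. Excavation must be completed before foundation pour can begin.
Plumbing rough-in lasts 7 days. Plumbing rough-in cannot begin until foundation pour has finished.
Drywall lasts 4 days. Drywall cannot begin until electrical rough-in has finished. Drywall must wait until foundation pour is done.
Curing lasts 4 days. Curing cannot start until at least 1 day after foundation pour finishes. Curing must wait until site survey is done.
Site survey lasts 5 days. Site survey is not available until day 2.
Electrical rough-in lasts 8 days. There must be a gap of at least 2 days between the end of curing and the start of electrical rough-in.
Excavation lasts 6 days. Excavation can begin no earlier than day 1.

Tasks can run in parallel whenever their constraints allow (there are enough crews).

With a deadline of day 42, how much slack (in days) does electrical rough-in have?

After its own release at day 1, excavation can start at day 1 and finishes at day 7.
Site survey cannot begin until its own release at day 2. It runs from day 2 to 2 + 5 = day 7.
Foundation pour has to wait for site survey (finishes day 7); excavation (finishes day 7). The latest of these is day 7, so foundation pour runs day 7 to 7 + 8 = day 15.
For curing: foundation pour (finishes day 15, plus 1-day gap → day 16); site survey (finishes day 7). Taking the maximum gives a start of day 16, and it finishes at 16 + 4 = day 20.
Electrical rough-in cannot begin until curing (finishes day 20, plus 2-day gap → day 22). It runs from day 22 to 22 + 8 = day 30.

Working backward from the deadline:
Nothing follows drywall; the deadline of day 42 is its only limit. It must start by 42 − 4 = day 38.
Electrical rough-in has to be done before drywall (must start by day 38). That means finishing by day 38, i.e. starting by 38 − 8 = day 30.
So electrical rough-in can start as early as day 22 and as late as day 30, giving 30 − 22 = 8 days of slack.

8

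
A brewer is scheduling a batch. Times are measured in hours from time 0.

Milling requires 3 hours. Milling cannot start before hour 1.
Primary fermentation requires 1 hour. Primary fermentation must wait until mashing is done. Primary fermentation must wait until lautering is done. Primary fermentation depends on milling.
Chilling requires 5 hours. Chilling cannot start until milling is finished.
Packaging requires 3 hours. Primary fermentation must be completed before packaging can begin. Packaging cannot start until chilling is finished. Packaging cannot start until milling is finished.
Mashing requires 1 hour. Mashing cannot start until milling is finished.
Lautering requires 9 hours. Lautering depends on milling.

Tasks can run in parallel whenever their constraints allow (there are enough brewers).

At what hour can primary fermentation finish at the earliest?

14

Milling cannot begin until its own release at hour 1. It runs from hour 1 to 1 + 3 = hour 4.
Lautering cannot begin until milling (finishes hour 4). It runs from hour 4 to 4 + 9 = hour 13.
Mashing waits on milling (finishes hour 4), so it starts at hour 4 and finishes at 4 + 1 = hour 5.
Primary fermentation has to wait for mashing (finishes hour 5); lautering (finishes hour 13); milling (finishes hour 4). The latest of these is hour 13, so primary fermentation runs hour 13 to 13 + 1 = hour 14.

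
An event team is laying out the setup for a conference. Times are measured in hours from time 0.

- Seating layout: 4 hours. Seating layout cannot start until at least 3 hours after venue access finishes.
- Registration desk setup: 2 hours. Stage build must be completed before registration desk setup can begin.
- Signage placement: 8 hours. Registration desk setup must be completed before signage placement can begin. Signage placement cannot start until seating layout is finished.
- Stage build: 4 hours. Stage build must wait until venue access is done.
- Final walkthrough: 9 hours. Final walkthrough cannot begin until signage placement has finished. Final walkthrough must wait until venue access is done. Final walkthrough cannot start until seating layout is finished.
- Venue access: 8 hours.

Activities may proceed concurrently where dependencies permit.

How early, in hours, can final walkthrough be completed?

Venue access can start immediately at hour 0; it finishes at hour 8.
Seating layout waits on venue access (finishes hour 8, plus 3-hour gap → hour 11), so it starts at hour 11 and finishes at 11 + 4 = hour 15.
After venue access (finishes hour 8), stage build can start at hour 8 and finishes at hour 12.
After stage build (finishes hour 12), registration desk setup can start at hour 12 and finishes at hour 14.
Signage placement has to wait for registration desk setup (finishes hour 14); seating layout (finishes hour 15). The latest of these is hour 15, so signage placement runs hour 15 to 15 + 8 = hour 23.
Final walkthrough has to wait for signage placement (finishes hour 23); venue access (finishes hour 8); seating layout (finishes hour 15). The latest of these is hour 23, so final walkthrough runs hour 23 to 23 + 9 = hour 32.

32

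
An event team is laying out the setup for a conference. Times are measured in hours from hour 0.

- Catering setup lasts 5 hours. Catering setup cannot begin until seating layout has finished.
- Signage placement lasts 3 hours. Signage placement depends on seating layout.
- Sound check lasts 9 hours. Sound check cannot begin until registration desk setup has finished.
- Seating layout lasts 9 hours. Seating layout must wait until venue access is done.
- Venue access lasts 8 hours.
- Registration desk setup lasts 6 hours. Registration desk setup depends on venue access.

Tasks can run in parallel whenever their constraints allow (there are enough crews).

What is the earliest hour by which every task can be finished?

23

Venue access can start immediately at hour 0; it finishes at hour 8.
Registration desk setup waits on venue access (finishes hour 8), so it starts at hour 8 and finishes at 8 + 6 = hour 14.
After registration desk setup (finishes hour 14), sound check can start at hour 14 and finishes at hour 23.
After venue access (finishes hour 8), seating layout can start at hour 8 and finishes at hour 17.
Catering setup cannot begin until seating layout (finishes hour 17). It runs from hour 17 to 17 + 5 = hour 22.
Signage placement waits on seating layout (finishes hour 17), so it starts at hour 17 and finishes at 17 + 3 = hour 20.
All tasks are finished once the last one completes. Finish times: Venue access at 8, Seating layout at 17, Registration desk setup at 14, Signage placement at 20, Catering setup at 22, Sound check at 23. The latest is hour 23.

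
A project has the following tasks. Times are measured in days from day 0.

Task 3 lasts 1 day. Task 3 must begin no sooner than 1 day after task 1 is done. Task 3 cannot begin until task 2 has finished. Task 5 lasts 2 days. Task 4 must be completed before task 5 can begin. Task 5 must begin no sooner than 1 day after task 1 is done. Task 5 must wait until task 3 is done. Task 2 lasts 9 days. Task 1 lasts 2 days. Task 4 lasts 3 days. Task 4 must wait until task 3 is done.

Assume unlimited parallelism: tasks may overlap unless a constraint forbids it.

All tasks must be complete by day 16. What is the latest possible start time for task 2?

1

Task 5 must finish by day 16; it takes 2 days, so it must start by 16 − 2 = day 14.
Task 4 feeds into task 5 (must start by day 14); so task 4 must finish by day 14 and therefore start by day 11.
Task 3 must finish in time for task 4 (must start by day 11); task 5 (must start by day 14). The tightest is day 11, so task 3 must start by 11 − 1 = day 10.
Since task 3 (must start by day 10) depends on it, task 2 must finish by day 10. Backing off its 9-day duration gives a latest start of day 1.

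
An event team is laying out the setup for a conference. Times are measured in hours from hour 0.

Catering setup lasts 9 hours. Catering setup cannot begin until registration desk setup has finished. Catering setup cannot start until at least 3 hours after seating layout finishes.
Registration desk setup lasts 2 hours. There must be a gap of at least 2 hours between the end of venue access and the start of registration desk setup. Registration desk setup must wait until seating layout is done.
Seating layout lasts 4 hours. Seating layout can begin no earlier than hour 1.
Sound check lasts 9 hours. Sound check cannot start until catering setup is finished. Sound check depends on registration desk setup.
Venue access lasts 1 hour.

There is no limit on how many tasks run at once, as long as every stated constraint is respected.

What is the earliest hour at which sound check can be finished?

26

Seating layout waits on its own release at hour 1, so it starts at hour 1 and finishes at 1 + 4 = hour 5.
Venue access can start immediately at hour 0; it finishes at hour 1.
Registration desk setup cannot start until venue access (finishes hour 1, plus 2-hour gap → hour 3); seating layout (finishes hour 5). The controlling bound is hour 5, so registration desk setup finishes at 5 + 2 = hour 7.
Catering setup cannot start until registration desk setup (finishes hour 7); seating layout (finishes hour 5, plus 3-hour gap → hour 8). The controlling bound is hour 8, so catering setup finishes at 8 + 9 = hour 17.
For sound check: catering setup (finishes hour 17); registration desk setup (finishes hour 7). Taking the maximum gives a start of hour 17, and it finishes at 17 + 9 = hour 26.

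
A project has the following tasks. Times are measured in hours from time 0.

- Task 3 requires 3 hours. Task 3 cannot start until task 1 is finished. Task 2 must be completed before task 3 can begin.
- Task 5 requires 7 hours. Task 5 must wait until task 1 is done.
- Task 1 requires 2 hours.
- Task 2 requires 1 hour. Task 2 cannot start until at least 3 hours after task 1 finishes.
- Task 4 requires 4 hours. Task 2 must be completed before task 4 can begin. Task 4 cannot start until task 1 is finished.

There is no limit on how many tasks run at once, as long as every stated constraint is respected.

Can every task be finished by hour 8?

Task 1 has no prerequisites, so it starts at hour 0 and finishes at hour 2.
Task 5 cannot begin until task 1 (finishes hour 2). It runs from hour 2 to 2 + 7 = hour 9.
After task 1 (finishes hour 2, plus 3-hour gap → hour 5), task 2 can start at hour 5 and finishes at hour 6.
Task 4 cannot start until task 2 (finishes hour 6); task 1 (finishes hour 2). The controlling bound is hour 6, so task 4 finishes at 6 + 4 = hour 10.
Task 3 has to wait for task 1 (finishes hour 2); task 2 (finishes hour 6). The latest of these is hour 6, so task 3 runs hour 6 to 6 + 3 = hour 9.
The earliest everything can be done is hour 10, which is after the deadline of 8, so it is not possible.

No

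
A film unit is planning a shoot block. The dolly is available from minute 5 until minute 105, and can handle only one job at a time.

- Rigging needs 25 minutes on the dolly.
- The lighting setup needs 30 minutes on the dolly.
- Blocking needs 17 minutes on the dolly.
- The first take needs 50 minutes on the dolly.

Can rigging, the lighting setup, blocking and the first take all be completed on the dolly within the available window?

The dolly window is 105 − 5 = 100 minutes.
Running back to back, the jobs need 25 + 30 + 17 + 50 = 122 minutes on the dolly.
Since 122 > 100, they cannot all fit.

No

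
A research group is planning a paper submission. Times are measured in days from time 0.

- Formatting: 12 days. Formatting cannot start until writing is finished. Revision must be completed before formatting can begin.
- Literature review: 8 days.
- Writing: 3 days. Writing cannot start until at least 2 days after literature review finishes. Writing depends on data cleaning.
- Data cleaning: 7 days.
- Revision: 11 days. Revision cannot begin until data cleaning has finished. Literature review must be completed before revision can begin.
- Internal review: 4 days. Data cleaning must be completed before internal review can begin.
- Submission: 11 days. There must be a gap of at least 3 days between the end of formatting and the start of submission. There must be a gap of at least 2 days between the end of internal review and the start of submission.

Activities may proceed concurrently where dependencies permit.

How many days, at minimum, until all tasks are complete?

Nothing blocks data cleaning, so it runs from day 0 to day 7.
Internal review cannot begin until data cleaning (finishes day 7). It runs from day 7 to 7 + 4 = day 11.
Nothing blocks literature review, so it runs from day 0 to day 8.
Revision has to wait for data cleaning (finishes day 7); literature review (finishes day 8). The latest of these is day 8, so revision runs day 8 to 8 + 11 = day 19.
For writing: literature review (finishes day 8, plus 2-day gap → day 10); data cleaning (finishes day 7). Taking the maximum gives a start of day 10, and it finishes at 10 + 3 = day 13.
Formatting has to wait for writing (finishes day 13); revision (finishes day 19). The latest of these is day 19, so formatting runs day 19 to 19 + 12 = day 31.
Submission needs all of formatting (finishes day 31, plus 3-day gap → day 34); internal review (finishes day 11, plus 2-day gap → day 13). That puts its earliest start at day 34; it finishes at 34 + 11 = day 45.
All tasks are finished once the last one completes. Finish times: Literature review at 8, Data cleaning at 7, Writing at 13, Internal review at 11, Revision at 19, Formatting at 31, Submission at 45. The latest is day 45.

45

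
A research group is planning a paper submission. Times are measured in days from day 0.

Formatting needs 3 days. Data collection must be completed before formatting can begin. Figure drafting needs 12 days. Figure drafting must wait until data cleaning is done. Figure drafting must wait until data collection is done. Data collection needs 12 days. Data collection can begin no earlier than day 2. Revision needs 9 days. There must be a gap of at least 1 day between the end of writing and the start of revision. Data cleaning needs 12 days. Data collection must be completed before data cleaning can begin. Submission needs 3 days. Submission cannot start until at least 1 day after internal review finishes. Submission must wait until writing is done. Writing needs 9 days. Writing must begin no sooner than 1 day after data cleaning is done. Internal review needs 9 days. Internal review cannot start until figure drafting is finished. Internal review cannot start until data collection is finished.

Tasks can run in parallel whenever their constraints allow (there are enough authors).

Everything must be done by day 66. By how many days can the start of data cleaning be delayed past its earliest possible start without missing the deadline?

15

Data collection waits on its own release at day 2, so it starts at day 2 and finishes at 2 + 12 = day 14.
After data collection (finishes day 14), data cleaning can start at day 14 and finishes at day 26.

Working backward from the deadline:
Nothing follows submission; the deadline of day 66 is its only limit. It must start by 66 − 3 = day 63.
Internal review must finish before submission (must start by day 63, minus 1-day gap → day 62). With a 9-day duration, internal review must start by 62 − 9 = day 53.
Figure drafting must finish before internal review (must start by day 53). With a 12-day duration, figure drafting must start by 53 − 12 = day 41.
Nothing follows revision; the deadline of day 66 is its only limit. It must start by 66 − 9 = day 57.
For writing: revision (must start by day 57, minus 1-day gap → day 56); submission (must start by day 63). The most restrictive is day 56; with a 9-day duration, writing must start by day 47.
Data cleaning has several dependents: figure drafting (must start by day 41); writing (must start by day 47, minus 1-day gap → day 46). The earliest of those limits is day 41, so data cleaning must start by 41 − 12 = day 29.
So data cleaning can start as early as day 14 and as late as day 29, giving 29 − 14 = 15 days of slack.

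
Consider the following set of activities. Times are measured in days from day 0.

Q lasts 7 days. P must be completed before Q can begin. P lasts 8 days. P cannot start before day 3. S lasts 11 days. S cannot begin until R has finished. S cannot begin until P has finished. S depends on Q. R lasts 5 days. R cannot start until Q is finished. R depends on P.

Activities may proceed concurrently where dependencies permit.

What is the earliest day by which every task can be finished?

After its own release at day 3, P can start at day 3 and finishes at day 11.
Q waits on P (finishes day 11), so it starts at day 11 and finishes at 11 + 7 = day 18.
R needs all of Q (finishes day 18); P (finishes day 11). That puts its earliest start at day 18; it finishes at 18 + 5 = day 23.
S has to wait for R (finishes day 23); P (finishes day 11); Q (finishes day 18). The latest of these is day 23, so S runs day 23 to 23 + 11 = day 34.
All tasks are finished once the last one completes. Finish times: P at 11, Q at 18, R at 23, S at 34. The latest is day 34.

34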